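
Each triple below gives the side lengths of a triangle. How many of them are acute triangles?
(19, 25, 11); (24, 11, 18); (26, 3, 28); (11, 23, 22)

(19,25,11): 11²+19² = 482 < 625 = 25² → obtuse
(24,11,18): 11²+18² = 445 < 576 = 24² → obtuse
(26,3,28): 3²+26² = 685 < 784 = 28² → obtuse
(11,23,22): 11²+22² = 605 > 529 = 23² → acute
1 of the 4 is acute.

1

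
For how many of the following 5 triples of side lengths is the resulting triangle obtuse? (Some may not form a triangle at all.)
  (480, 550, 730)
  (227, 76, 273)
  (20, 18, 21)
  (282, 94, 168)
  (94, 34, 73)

(480,550,730): 480²+550² = 532900 = 730² → right
(227,76,273): 76²+227² = 57305 < 74529 = 273² → obtuse
(20,18,21): 18²+20² = 724 > 441 = 21² → acute
(282,94,168): 94+168 ≤ 282, not a triangle
(94,34,73): 34²+73² = 6485 < 8836 = 94² → obtuse
2 of the 5 are obtuse.

2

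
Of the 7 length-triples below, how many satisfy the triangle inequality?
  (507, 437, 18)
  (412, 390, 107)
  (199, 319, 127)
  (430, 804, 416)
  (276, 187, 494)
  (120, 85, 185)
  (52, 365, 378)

(18,437,507): 18+437 ≤ 507 → not valid
(107,390,412): 107+390 > 412 → valid
(127,199,319): 127+199 > 319 → valid
(416,430,804): 416+430 > 804 → valid
(187,276,494): 187+276 ≤ 494 → not valid
(85,120,185): 85+120 > 185 → valid
(52,365,378): 52+365 > 378 → valid
5 of the 7 triples form a triangle.

5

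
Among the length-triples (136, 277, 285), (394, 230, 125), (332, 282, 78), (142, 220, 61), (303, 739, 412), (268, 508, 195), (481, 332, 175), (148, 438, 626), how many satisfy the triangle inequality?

3

(136,277,285): 136+277 > 285 → valid
(125,230,394): 125+230 ≤ 394 → not valid
(78,282,332): 78+282 > 332 → valid
(61,142,220): 61+142 ≤ 220 → not valid
(303,412,739): 303+412 ≤ 739 → not valid
(195,268,508): 195+268 ≤ 508 → not valid
(175,332,481): 175+332 > 481 → valid
(148,438,626): 148+438 ≤ 626 → not valid
3 of the 8 triples form a triangle.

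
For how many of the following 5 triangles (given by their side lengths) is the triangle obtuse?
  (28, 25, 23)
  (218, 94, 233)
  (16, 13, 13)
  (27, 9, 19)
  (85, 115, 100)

(28,25,23): 23²+25² = 1154 > 784 = 28² → acute
(218,94,233): 94²+218² = 56360 > 54289 = 233² → acute
(16,13,13): 13²+13² = 338 > 256 = 16² → acute
(27,9,19): 9²+19² = 442 < 729 = 27² → obtuse
(85,115,100): 85²+100² = 17225 > 13225 = 115² → acute
1 of the 5 is obtuse.

1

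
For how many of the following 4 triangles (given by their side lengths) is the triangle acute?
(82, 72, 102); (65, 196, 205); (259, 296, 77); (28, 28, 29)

(82,72,102): 72²+82² = 11908 > 10404 = 102² → acute
(65,196,205): 65²+196² = 42641 > 42025 = 205² → acute
(259,296,77): 77²+259² = 73010 < 87616 = 296² → obtuse
(28,28,29): 28²+28² = 1568 > 841 = 29² → acute
3 of the 4 are acute.

3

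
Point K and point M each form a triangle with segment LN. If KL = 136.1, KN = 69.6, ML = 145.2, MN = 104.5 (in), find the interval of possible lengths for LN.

From triangle KLN: |136.1 − 69.6| < LN < 136.1 + 69.6, i.e. 66.5 < LN < 205.7.
From triangle MLN: 40.7 < LN < 249.7.
Both must hold, so LN lies in the intersection.

66.5 < LN < 205.7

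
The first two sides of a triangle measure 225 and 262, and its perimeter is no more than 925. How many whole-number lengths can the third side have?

401

Triangle inequality: 37 < x < 487. Perimeter ≤ 925 gives x ≤ 925 − 225 − 262 = 438.
So 37 < x ≤ 438; integers 38 through 438: 401 values.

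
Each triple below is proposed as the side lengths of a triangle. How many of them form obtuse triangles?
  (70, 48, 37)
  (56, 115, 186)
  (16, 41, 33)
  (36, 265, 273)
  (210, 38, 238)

4

(70,48,37): 37²+48² = 3673 < 4900 = 70² → obtuse
(56,115,186): 56+115 ≤ 186, not a triangle
(16,41,33): 16²+33² = 1345 < 1681 = 41² → obtuse
(36,265,273): 36²+265² = 71521 < 74529 = 273² → obtuse
(210,38,238): 38²+210² = 45544 < 56644 = 238² → obtuse
4 of the 5 are obtuse.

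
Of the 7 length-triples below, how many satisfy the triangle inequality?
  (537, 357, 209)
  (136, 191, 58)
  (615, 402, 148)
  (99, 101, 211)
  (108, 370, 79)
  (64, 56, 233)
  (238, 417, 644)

3

(209,357,537): 209+357 > 537 → valid
(58,136,191): 58+136 > 191 → valid
(148,402,615): 148+402 ≤ 615 → not valid
(99,101,211): 99+101 ≤ 211 → not valid
(79,108,370): 79+108 ≤ 370 → not valid
(56,64,233): 56+64 ≤ 233 → not valid
(238,417,644): 238+417 > 644 → valid
3 of the 7 triples form a triangle.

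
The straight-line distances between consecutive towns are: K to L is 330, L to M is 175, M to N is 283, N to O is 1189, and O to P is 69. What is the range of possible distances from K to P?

The maximum is all hops collinear in one direction: 330 + 175 + 283 + 1189 + 69 = 2046.
The longest hop is 1189; the others sum to 857. Folding the others back against it leaves at least 1189 − 857 = 332.

332 ≤ KP ≤ 2046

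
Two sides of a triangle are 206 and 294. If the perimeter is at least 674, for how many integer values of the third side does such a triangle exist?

Triangle inequality: 88 < x < 500. Perimeter ≥ 674 gives x ≥ 674 − 206 − 294 = 174.
So 174 ≤ x < 500; integers 174 through 499: 326 values.

326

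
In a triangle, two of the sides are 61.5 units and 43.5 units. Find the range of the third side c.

18.0 < c < 105.0

By the triangle inequality, c must be less than 61.5 + 43.5 = 105.0 and greater than |61.5 − 43.5| = 18.0.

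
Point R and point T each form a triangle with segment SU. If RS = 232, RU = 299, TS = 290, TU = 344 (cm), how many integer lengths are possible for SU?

463

From triangle RSU: 67 < SU < 531.
From triangle TSU: 54 < SU < 634.
Intersection: 67 < SU < 531, so integers 68 through 530: 463 values.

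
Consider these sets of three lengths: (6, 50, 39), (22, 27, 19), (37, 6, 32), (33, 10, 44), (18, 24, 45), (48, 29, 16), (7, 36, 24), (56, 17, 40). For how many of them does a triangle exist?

3

(6,39,50): 6+39 ≤ 50 → not valid
(19,22,27): 19+22 > 27 → valid
(6,32,37): 6+32 > 37 → valid
(10,33,44): 10+33 ≤ 44 → not valid
(18,24,45): 18+24 ≤ 45 → not valid
(16,29,48): 16+29 ≤ 48 → not valid
(7,24,36): 7+24 ≤ 36 → not valid
(17,40,56): 17+40 > 56 → valid
3 of the 8 triples form a triangle.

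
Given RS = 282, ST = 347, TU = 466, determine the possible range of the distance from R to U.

The maximum is all hops collinear in one direction: 282 + 347 + 466 = 1095.
The longest hop is 466; the others sum to 629. Since 466 ≤ 629, the path can fold back on itself completely, so the minimum distance is 0.

0 ≤ RU ≤ 1095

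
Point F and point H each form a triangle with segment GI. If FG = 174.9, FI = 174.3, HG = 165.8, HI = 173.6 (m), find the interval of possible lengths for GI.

7.8 < GI < 339.4

From triangle FGI: |174.9 − 174.3| < GI < 174.9 + 174.3, i.e. 0.6 < GI < 349.2.
From triangle HGI: 7.8 < GI < 339.4.
Both must hold, so GI lies in the intersection.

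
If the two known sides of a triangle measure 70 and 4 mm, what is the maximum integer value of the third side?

73

The third side must be strictly less than 70 + 4 = 74.
The largest integer below 74 is 73.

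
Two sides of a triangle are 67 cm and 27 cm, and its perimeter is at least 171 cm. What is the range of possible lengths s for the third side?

Triangle inequality alone gives 40 < s < 94.
The perimeter condition gives s ≥ 171 − 67 − 27 = 77.
Intersecting the two: 77 ≤ s < 94.

77 ≤ s < 94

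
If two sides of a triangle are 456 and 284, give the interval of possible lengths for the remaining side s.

172 < s < 740

By the triangle inequality, s must be less than 456 + 284 = 740 and greater than |456 − 284| = 172.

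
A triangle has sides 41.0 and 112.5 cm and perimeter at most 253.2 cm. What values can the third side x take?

Triangle inequality alone gives 71.5 < x < 153.5.
The perimeter condition gives x ≤ 253.2 − 41.0 − 112.5 = 99.7.
Intersecting the two: 71.5 < x ≤ 99.7.

71.5 < x ≤ 99.7 cm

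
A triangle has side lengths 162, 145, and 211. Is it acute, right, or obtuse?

acute

Compare the square of the longest side to the sum of squares of the other two: 145² + 162² = 47269 > 44521 = 211².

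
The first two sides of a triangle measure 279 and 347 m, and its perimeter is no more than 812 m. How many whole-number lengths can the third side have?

118

Triangle inequality: 68 < x < 626. Perimeter ≤ 812 gives x ≤ 812 − 279 − 347 = 186.
So 68 < x ≤ 186; integers 69 through 186: 118 values.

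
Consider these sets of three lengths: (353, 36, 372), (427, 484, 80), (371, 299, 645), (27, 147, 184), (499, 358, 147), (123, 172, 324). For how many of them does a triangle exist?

(36,353,372): 36+353 > 372 → valid
(80,427,484): 80+427 > 484 → valid
(299,371,645): 299+371 > 645 → valid
(27,147,184): 27+147 ≤ 184 → not valid
(147,358,499): 147+358 > 499 → valid
(123,172,324): 123+172 ≤ 324 → not valid
4 of the 6 triples form a triangle.

4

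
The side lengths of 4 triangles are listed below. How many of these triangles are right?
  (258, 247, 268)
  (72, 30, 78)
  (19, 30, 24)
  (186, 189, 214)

1

(258,247,268): 247²+258² = 127573 > 71824 = 268² → acute
(72,30,78): 30²+72² = 6084 = 78² → right
(19,30,24): 19²+24² = 937 > 900 = 30² → acute
(186,189,214): 186²+189² = 70317 > 45796 = 214² → acute
1 of the 4 is right.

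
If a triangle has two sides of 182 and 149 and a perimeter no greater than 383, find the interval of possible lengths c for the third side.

Triangle inequality alone gives 33 < c < 331.
The perimeter condition gives c ≤ 383 − 182 − 149 = 52.
Intersecting the two: 33 < c ≤ 52.

33 < c ≤ 52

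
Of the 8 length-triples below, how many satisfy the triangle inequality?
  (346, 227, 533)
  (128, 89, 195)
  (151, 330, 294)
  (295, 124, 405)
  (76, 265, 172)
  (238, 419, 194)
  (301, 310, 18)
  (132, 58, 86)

7

(227,346,533): 227+346 > 533 → valid
(89,128,195): 89+128 > 195 → valid
(151,294,330): 151+294 > 330 → valid
(124,295,405): 124+295 > 405 → valid
(76,172,265): 76+172 ≤ 265 → not valid
(194,238,419): 194+238 > 419 → valid
(18,301,310): 18+301 > 310 → valid
(58,86,132): 58+86 > 132 → valid
7 of the 8 triples form a triangle.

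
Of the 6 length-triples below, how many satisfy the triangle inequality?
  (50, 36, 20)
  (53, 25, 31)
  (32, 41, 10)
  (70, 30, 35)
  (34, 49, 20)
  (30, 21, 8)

4

(20,36,50): 20+36 > 50 → valid
(25,31,53): 25+31 > 53 → valid
(10,32,41): 10+32 > 41 → valid
(30,35,70): 30+35 ≤ 70 → not valid
(20,34,49): 20+34 > 49 → valid
(8,21,30): 8+21 ≤ 30 → not valid
4 of the 6 triples form a triangle.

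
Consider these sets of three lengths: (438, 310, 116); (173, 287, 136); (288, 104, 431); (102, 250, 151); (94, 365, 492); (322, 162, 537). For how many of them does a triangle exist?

2

(116,310,438): 116+310 ≤ 438 → not valid
(136,173,287): 136+173 > 287 → valid
(104,288,431): 104+288 ≤ 431 → not valid
(102,151,250): 102+151 > 250 → valid
(94,365,492): 94+365 ≤ 492 → not valid
(162,322,537): 162+322 ≤ 537 → not valid
2 of the 6 triples form a triangle.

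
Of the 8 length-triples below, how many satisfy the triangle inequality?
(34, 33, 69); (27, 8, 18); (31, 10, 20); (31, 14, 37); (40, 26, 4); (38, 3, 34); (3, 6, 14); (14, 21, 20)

(33,34,69): 33+34 ≤ 69 → not valid
(8,18,27): 8+18 ≤ 27 → not valid
(10,20,31): 10+20 ≤ 31 → not valid
(14,31,37): 14+31 > 37 → valid
(4,26,40): 4+26 ≤ 40 → not valid
(3,34,38): 3+34 ≤ 38 → not valid
(3,6,14): 3+6 ≤ 14 → not valid
(14,20,21): 14+20 > 21 → valid
2 of the 8 triples form a triangle.

2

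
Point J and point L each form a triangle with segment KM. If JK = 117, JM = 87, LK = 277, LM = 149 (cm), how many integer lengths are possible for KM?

From triangle JKM: 30 < KM < 204.
From triangle LKM: 128 < KM < 426.
Intersection: 128 < KM < 204, so integers 129 through 203: 75 values.

75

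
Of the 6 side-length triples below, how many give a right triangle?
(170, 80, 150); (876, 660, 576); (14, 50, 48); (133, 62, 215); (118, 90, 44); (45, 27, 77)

(170,80,150): 80²+150² = 28900 = 170² → right
(876,660,576): 576²+660² = 767376 = 876² → right
(14,50,48): 14²+48² = 2500 = 50² → right
(133,62,215): 62+133 ≤ 215, not a triangle
(118,90,44): 44²+90² = 10036 < 13924 = 118² → obtuse
(45,27,77): 27+45 ≤ 77, not a triangle
3 of the 6 are right.

3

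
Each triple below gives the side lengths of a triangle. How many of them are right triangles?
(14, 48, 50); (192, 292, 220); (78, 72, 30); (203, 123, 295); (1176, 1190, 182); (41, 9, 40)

5

(14,48,50): 14²+48² = 2500 = 50² → right
(192,292,220): 192²+220² = 85264 = 292² → right
(78,72,30): 30²+72² = 6084 = 78² → right
(203,123,295): 123²+203² = 56338 < 87025 = 295² → obtuse
(1176,1190,182): 182²+1176² = 1416100 = 1190² → right
(41,9,40): 9²+40² = 1681 = 41² → right
5 of the 6 are right.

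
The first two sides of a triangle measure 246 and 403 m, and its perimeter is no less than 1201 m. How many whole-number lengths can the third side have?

97

Triangle inequality: 157 < x < 649. Perimeter ≥ 1201 gives x ≥ 1201 − 246 − 403 = 552.
So 552 ≤ x < 649; integers 552 through 648: 97 values.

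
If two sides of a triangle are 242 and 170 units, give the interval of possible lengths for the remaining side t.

72 < t < 412

By the triangle inequality, t must be less than 242 + 170 = 412 and greater than |242 − 170| = 72.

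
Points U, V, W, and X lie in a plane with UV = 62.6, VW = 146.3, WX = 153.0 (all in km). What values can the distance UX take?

0 ≤ UX ≤ 361.9 km

The maximum is all hops collinear in one direction: 62.6 + 146.3 + 153.0 = 361.9.
The longest hop is 153.0; the others sum to 208.9. Since 153.0 ≤ 208.9, the path can fold back on itself completely, so the minimum distance is 0.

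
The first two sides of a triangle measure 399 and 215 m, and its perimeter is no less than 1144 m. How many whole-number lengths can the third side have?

84

Triangle inequality: 184 < x < 614. Perimeter ≥ 1144 gives x ≥ 1144 − 399 − 215 = 530.
So 530 ≤ x < 614; integers 530 through 613: 84 values.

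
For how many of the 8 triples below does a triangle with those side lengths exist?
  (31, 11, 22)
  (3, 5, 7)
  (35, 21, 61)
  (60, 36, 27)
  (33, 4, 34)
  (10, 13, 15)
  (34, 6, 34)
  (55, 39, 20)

7

(11,22,31): 11+22 > 31 → valid
(3,5,7): 3+5 > 7 → valid
(21,35,61): 21+35 ≤ 61 → not valid
(27,36,60): 27+36 > 60 → valid
(4,33,34): 4+33 > 34 → valid
(10,13,15): 10+13 > 15 → valid
(6,34,34): 6+34 > 34 → valid
(20,39,55): 20+39 > 55 → valid
7 of the 8 triples form a triangle.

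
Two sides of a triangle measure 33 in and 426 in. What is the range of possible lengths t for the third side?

393 < t < 459

By the triangle inequality, t must be less than 33 + 426 = 459 and greater than |33 − 426| = 393.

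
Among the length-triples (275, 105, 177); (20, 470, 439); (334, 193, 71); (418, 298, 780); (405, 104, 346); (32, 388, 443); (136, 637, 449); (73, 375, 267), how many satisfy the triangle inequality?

2

(105,177,275): 105+177 > 275 → valid
(20,439,470): 20+439 ≤ 470 → not valid
(71,193,334): 71+193 ≤ 334 → not valid
(298,418,780): 298+418 ≤ 780 → not valid
(104,346,405): 104+346 > 405 → valid
(32,388,443): 32+388 ≤ 443 → not valid
(136,449,637): 136+449 ≤ 637 → not valid
(73,267,375): 73+267 ≤ 375 → not valid
2 of the 8 triples form a triangle.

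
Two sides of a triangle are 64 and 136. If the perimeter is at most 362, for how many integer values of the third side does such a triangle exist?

Triangle inequality: 72 < x < 200. Perimeter ≤ 362 gives x ≤ 362 − 64 − 136 = 162.
So 72 < x ≤ 162; integers 73 through 162: 90 values.

90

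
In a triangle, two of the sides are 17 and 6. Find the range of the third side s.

By the triangle inequality, s must be less than 17 + 6 = 23 and greater than |17 − 6| = 11.

11 < s < 23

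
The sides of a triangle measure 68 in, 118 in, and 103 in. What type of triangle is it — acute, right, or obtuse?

Compare the square of the longest side to the sum of squares of the other two: 68² + 103² = 15233 > 13924 = 118².

acute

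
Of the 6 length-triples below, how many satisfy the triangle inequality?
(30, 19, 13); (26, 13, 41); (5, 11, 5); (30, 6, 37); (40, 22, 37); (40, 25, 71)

2

(13,19,30): 13+19 > 30 → valid
(13,26,41): 13+26 ≤ 41 → not valid
(5,5,11): 5+5 ≤ 11 → not valid
(6,30,37): 6+30 ≤ 37 → not valid
(22,37,40): 22+37 > 40 → valid
(25,40,71): 25+40 ≤ 71 → not valid
2 of the 6 triples form a triangle.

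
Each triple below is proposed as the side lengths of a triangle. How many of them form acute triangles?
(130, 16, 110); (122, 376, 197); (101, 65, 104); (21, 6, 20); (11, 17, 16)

(130,16,110): 16+110 ≤ 130, not a triangle
(122,376,197): 122+197 ≤ 376, not a triangle
(101,65,104): 65²+101² = 14426 > 10816 = 104² → acute
(21,6,20): 6²+20² = 436 < 441 = 21² → obtuse
(11,17,16): 11²+16² = 377 > 289 = 17² → acute
2 of the 5 are acute.

2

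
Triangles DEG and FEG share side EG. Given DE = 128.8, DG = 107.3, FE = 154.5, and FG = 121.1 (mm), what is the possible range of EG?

33.4 < EG < 236.1

From triangle DEG: |128.8 − 107.3| < EG < 128.8 + 107.3, i.e. 21.5 < EG < 236.1.
From triangle FEG: 33.4 < EG < 275.6.
Both must hold, so EG lies in the intersection.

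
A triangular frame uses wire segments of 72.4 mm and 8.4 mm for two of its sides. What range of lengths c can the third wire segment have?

64.0 < c < 80.8 (mm)

By the triangle inequality, c must be less than 72.4 + 8.4 = 80.8 and greater than |72.4 − 8.4| = 64.0.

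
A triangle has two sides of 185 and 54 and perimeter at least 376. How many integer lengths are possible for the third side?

Triangle inequality: 131 < x < 239. Perimeter ≥ 376 gives x ≥ 376 − 185 − 54 = 137.
So 137 ≤ x < 239; integers 137 through 238: 102 values.

102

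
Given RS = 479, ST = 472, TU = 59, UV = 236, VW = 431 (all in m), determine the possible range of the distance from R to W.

0 ≤ RW ≤ 1677 m

The maximum is all hops collinear in one direction: 479 + 472 + 59 + 236 + 431 = 1677.
The longest hop is 479; the others sum to 1198. Since 479 ≤ 1198, the path can fold back on itself completely, so the minimum distance is 0.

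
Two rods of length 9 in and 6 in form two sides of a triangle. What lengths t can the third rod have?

3 < t < 15

By the triangle inequality, t must be less than 9 + 6 = 15 and greater than |9 − 6| = 3.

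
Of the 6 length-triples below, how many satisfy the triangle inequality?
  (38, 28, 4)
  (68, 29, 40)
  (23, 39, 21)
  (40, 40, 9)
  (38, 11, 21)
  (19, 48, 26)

(4,28,38): 4+28 ≤ 38 → not valid
(29,40,68): 29+40 > 68 → valid
(21,23,39): 21+23 > 39 → valid
(9,40,40): 9+40 > 40 → valid
(11,21,38): 11+21 ≤ 38 → not valid
(19,26,48): 19+26 ≤ 48 → not valid
3 of the 6 triples form a triangle.

3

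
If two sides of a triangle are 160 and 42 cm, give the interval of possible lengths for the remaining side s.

118 < s < 202 (cm)

By the triangle inequality, s must be less than 160 + 42 = 202 and greater than |160 − 42| = 118.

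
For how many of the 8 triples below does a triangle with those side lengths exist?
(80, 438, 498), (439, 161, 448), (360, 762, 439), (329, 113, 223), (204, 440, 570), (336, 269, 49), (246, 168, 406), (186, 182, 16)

(80,438,498): 80+438 > 498 → valid
(161,439,448): 161+439 > 448 → valid
(360,439,762): 360+439 > 762 → valid
(113,223,329): 113+223 > 329 → valid
(204,440,570): 204+440 > 570 → valid
(49,269,336): 49+269 ≤ 336 → not valid
(168,246,406): 168+246 > 406 → valid
(16,182,186): 16+182 > 186 → valid
7 of the 8 triples form a triangle.

7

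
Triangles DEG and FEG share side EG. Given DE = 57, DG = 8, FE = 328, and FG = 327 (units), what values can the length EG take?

From triangle DEG: |57 − 8| < EG < 57 + 8, i.e. 49 < EG < 65.
From triangle FEG: 1 < EG < 655.
Both must hold, so EG lies in the intersection.

49 < EG < 65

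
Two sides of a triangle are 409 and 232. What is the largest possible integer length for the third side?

The third side must be strictly less than 409 + 232 = 641.
The largest integer below 641 is 640.

640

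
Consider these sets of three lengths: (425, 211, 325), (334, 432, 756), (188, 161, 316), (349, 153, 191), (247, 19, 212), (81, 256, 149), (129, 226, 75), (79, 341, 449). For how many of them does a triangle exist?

(211,325,425): 211+325 > 425 → valid
(334,432,756): 334+432 > 756 → valid
(161,188,316): 161+188 > 316 → valid
(153,191,349): 153+191 ≤ 349 → not valid
(19,212,247): 19+212 ≤ 247 → not valid
(81,149,256): 81+149 ≤ 256 → not valid
(75,129,226): 75+129 ≤ 226 → not valid
(79,341,449): 79+341 ≤ 449 → not valid
3 of the 8 triples form a triangle.

3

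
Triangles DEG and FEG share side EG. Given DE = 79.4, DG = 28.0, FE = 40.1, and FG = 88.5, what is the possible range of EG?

51.4 < EG < 107.4

From triangle DEG: |79.4 − 28.0| < EG < 79.4 + 28.0, i.e. 51.4 < EG < 107.4.
From triangle FEG: 48.4 < EG < 128.6.
Both must hold, so EG lies in the intersection.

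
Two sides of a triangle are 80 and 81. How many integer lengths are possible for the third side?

159

The third side lies in the open interval (1, 161).
Integers from 2 to 160 inclusive: 160 − 2 + 1 = 159.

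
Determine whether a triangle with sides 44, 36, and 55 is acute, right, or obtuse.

acute

Compare the square of the longest side to the sum of squares of the other two: 36² + 44² = 3232 > 3025 = 55².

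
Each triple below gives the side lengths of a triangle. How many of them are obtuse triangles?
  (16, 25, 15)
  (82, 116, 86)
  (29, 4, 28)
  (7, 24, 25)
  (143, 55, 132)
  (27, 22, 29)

(16,25,15): 15²+16² = 481 < 625 = 25² → obtuse
(82,116,86): 82²+86² = 14120 > 13456 = 116² → acute
(29,4,28): 4²+28² = 800 < 841 = 29² → obtuse
(7,24,25): 7²+24² = 625 = 25² → right
(143,55,132): 55²+132² = 20449 = 143² → right
(27,22,29): 22²+27² = 1213 > 841 = 29² → acute
2 of the 6 are obtuse.

2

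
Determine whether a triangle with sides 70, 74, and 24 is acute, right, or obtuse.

Compare the square of the longest side to the sum of squares of the other two: 24² + 70² = 5476 = 74².

right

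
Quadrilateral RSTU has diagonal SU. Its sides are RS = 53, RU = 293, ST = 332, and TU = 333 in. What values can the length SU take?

From triangle RSU: |53 − 293| < SU < 53 + 293, i.e. 240 < SU < 346.
From triangle TSU: 1 < SU < 665.
Both must hold, so SU lies in the intersection.

240 < SU < 346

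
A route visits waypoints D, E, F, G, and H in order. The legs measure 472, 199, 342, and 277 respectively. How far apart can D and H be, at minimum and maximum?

The maximum is all hops collinear in one direction: 472 + 199 + 342 + 277 = 1290.
The longest hop is 472; the others sum to 818. Since 472 ≤ 818, the path can fold back on itself completely, so the minimum distance is 0.

0 ≤ DH ≤ 1290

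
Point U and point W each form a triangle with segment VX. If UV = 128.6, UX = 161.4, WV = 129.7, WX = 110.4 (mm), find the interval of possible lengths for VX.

From triangle UVX: |128.6 − 161.4| < VX < 128.6 + 161.4, i.e. 32.8 < VX < 290.0.
From triangle WVX: 19.3 < VX < 240.1.
Both must hold, so VX lies in the intersection.

32.8 < VX < 240.1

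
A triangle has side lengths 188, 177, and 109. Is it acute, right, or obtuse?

Compare the square of the longest side to the sum of squares of the other two: 109² + 177² = 43210 > 35344 = 188².

acute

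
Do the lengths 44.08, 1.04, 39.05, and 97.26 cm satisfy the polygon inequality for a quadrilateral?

For a quadrilateral, each side must be shorter than the sum of the others.
Here the longest side is 97.26, but the remaining 3 sides sum to only 84.17.

No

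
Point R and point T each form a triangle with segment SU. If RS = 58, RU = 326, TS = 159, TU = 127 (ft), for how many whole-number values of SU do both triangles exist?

17

From triangle RSU: 268 < SU < 384.
From triangle TSU: 32 < SU < 286.
Intersection: 268 < SU < 286, so integers 269 through 285: 17 values.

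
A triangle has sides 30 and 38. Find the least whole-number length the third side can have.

The third side must be strictly greater than |30 − 38| = 8.
The smallest integer above 8 is 9.

9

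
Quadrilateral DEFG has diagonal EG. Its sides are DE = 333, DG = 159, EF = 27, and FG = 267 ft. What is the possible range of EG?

From triangle DEG: |333 − 159| < EG < 333 + 159, i.e. 174 < EG < 492.
From triangle FEG: 240 < EG < 294.
Both must hold, so EG lies in the intersection.

240 < EG < 294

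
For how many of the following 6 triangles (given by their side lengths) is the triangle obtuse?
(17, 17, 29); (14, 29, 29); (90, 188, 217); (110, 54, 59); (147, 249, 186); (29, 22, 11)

(17,17,29): 17²+17² = 578 < 841 = 29² → obtuse
(14,29,29): 14²+29² = 1037 > 841 = 29² → acute
(90,188,217): 90²+188² = 43444 < 47089 = 217² → obtuse
(110,54,59): 54²+59² = 6397 < 12100 = 110² → obtuse
(147,249,186): 147²+186² = 56205 < 62001 = 249² → obtuse
(29,22,11): 11²+22² = 605 < 841 = 29² → obtuse
5 of the 6 are obtuse.

5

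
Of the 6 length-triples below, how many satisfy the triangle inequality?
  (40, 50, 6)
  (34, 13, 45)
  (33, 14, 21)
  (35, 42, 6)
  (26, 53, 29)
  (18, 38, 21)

4

(6,40,50): 6+40 ≤ 50 → not valid
(13,34,45): 13+34 > 45 → valid
(14,21,33): 14+21 > 33 → valid
(6,35,42): 6+35 ≤ 42 → not valid
(26,29,53): 26+29 > 53 → valid
(18,21,38): 18+21 > 38 → valid
4 of the 6 triples form a triangle.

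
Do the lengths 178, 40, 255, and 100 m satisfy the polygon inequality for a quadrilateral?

Yes

A quadrilateral exists iff every side is shorter than the sum of the others — equivalently, the longest side is less than the sum of the rest.
Longest side 255 < 318 (sum of the remaining 3), so yes.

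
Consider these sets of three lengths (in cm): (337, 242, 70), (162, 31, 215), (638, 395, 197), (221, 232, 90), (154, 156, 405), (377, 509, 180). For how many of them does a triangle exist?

2

(70,242,337): 70+242 ≤ 337 → not valid
(31,162,215): 31+162 ≤ 215 → not valid
(197,395,638): 197+395 ≤ 638 → not valid
(90,221,232): 90+221 > 232 → valid
(154,156,405): 154+156 ≤ 405 → not valid
(180,377,509): 180+377 > 509 → valid
2 of the 6 triples form a triangle.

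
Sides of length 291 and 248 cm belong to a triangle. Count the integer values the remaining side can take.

The third side lies in the open interval (43, 539).
Integers from 44 to 538 inclusive: 538 − 44 + 1 = 495.

495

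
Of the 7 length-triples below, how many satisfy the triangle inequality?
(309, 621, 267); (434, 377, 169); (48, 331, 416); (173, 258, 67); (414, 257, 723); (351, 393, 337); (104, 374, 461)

3

(267,309,621): 267+309 ≤ 621 → not valid
(169,377,434): 169+377 > 434 → valid
(48,331,416): 48+331 ≤ 416 → not valid
(67,173,258): 67+173 ≤ 258 → not valid
(257,414,723): 257+414 ≤ 723 → not valid
(337,351,393): 337+351 > 393 → valid
(104,374,461): 104+374 > 461 → valid
3 of the 7 triples form a triangle.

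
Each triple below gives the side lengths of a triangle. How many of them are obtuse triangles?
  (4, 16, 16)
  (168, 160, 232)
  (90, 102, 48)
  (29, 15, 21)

1

(4,16,16): 4²+16² = 272 > 256 = 16² → acute
(168,160,232): 160²+168² = 53824 = 232² → right
(90,102,48): 48²+90² = 10404 = 102² → right
(29,15,21): 15²+21² = 666 < 841 = 29² → obtuse
1 of the 4 is obtuse.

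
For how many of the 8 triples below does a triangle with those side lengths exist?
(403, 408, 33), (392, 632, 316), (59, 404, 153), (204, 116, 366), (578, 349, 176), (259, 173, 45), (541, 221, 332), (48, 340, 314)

(33,403,408): 33+403 > 408 → valid
(316,392,632): 316+392 > 632 → valid
(59,153,404): 59+153 ≤ 404 → not valid
(116,204,366): 116+204 ≤ 366 → not valid
(176,349,578): 176+349 ≤ 578 → not valid
(45,173,259): 45+173 ≤ 259 → not valid
(221,332,541): 221+332 > 541 → valid
(48,314,340): 48+314 > 340 → valid
4 of the 8 triples form a triangle.

4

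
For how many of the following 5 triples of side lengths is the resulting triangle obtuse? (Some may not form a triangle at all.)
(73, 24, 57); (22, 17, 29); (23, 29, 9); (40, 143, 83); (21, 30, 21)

(73,24,57): 24²+57² = 3825 < 5329 = 73² → obtuse
(22,17,29): 17²+22² = 773 < 841 = 29² → obtuse
(23,29,9): 9²+23² = 610 < 841 = 29² → obtuse
(40,143,83): 40+83 ≤ 143, not a triangle
(21,30,21): 21²+21² = 882 < 900 = 30² → obtuse
4 of the 5 are obtuse.

4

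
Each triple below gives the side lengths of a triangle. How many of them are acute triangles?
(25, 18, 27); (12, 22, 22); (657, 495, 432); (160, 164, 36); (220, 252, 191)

(25,18,27): 18²+25² = 949 > 729 = 27² → acute
(12,22,22): 12²+22² = 628 > 484 = 22² → acute
(657,495,432): 432²+495² = 431649 = 657² → right
(160,164,36): 36²+160² = 26896 = 164² → right
(220,252,191): 191²+220² = 84881 > 63504 = 252² → acute
3 of the 5 are acute.

3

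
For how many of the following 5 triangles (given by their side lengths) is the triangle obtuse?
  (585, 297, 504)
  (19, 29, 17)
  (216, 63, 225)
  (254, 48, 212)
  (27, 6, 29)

(585,297,504): 297²+504² = 342225 = 585² → right
(19,29,17): 17²+19² = 650 < 841 = 29² → obtuse
(216,63,225): 63²+216² = 50625 = 225² → right
(254,48,212): 48²+212² = 47248 < 64516 = 254² → obtuse
(27,6,29): 6²+27² = 765 < 841 = 29² → obtuse
3 of the 5 are obtuse.

3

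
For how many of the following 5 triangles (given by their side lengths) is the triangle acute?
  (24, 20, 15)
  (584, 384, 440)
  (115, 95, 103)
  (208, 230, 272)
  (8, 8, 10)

4

(24,20,15): 15²+20² = 625 > 576 = 24² → acute
(584,384,440): 384²+440² = 341056 = 584² → right
(115,95,103): 95²+103² = 19634 > 13225 = 115² → acute
(208,230,272): 208²+230² = 96164 > 73984 = 272² → acute
(8,8,10): 8²+8² = 128 > 100 = 10² → acute
4 of the 5 are acute.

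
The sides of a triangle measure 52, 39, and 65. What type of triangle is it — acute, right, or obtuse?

Compare the square of the longest side to the sum of squares of the other two: 39² + 52² = 4225 = 65².

right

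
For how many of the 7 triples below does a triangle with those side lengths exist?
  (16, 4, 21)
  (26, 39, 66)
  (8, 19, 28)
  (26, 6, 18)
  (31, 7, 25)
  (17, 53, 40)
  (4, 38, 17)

(4,16,21): 4+16 ≤ 21 → not valid
(26,39,66): 26+39 ≤ 66 → not valid
(8,19,28): 8+19 ≤ 28 → not valid
(6,18,26): 6+18 ≤ 26 → not valid
(7,25,31): 7+25 > 31 → valid
(17,40,53): 17+40 > 53 → valid
(4,17,38): 4+17 ≤ 38 → not valid
2 of the 7 triples form a triangle.

2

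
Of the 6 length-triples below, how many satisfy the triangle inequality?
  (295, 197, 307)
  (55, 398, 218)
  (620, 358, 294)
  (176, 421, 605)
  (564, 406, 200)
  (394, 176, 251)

(197,295,307): 197+295 > 307 → valid
(55,218,398): 55+218 ≤ 398 → not valid
(294,358,620): 294+358 > 620 → valid
(176,421,605): 176+421 ≤ 605 → not valid
(200,406,564): 200+406 > 564 → valid
(176,251,394): 176+251 > 394 → valid
4 of the 6 triples form a triangle.

4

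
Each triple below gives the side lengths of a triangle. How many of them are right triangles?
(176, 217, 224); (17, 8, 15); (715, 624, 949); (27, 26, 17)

(176,217,224): 176²+217² = 78065 > 50176 = 224² → acute
(17,8,15): 8²+15² = 289 = 17² → right
(715,624,949): 624²+715² = 900601 = 949² → right
(27,26,17): 17²+26² = 965 > 729 = 27² → acute
2 of the 4 are right.

2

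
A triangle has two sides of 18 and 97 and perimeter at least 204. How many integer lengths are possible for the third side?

Triangle inequality: 79 < x < 115. Perimeter ≥ 204 gives x ≥ 204 − 18 − 97 = 89.
So 89 ≤ x < 115; integers 89 through 114: 26 values.

26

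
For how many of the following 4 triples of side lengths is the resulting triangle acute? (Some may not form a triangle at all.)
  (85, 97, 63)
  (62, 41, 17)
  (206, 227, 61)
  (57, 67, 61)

(85,97,63): 63²+85² = 11194 > 9409 = 97² → acute
(62,41,17): 17+41 ≤ 62, not a triangle
(206,227,61): 61²+206² = 46157 < 51529 = 227² → obtuse
(57,67,61): 57²+61² = 6970 > 4489 = 67² → acute
2 of the 4 are acute.

2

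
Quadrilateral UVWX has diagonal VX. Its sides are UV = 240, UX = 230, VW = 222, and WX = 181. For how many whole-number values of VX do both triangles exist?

361

From triangle UVX: 10 < VX < 470.
From triangle WVX: 41 < VX < 403.
Intersection: 41 < VX < 403, so integers 42 through 402: 361 values.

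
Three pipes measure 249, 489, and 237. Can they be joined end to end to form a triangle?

No

The longest side is 489, but the other two sum to only 486.
486 < 489, so the triangle inequality fails.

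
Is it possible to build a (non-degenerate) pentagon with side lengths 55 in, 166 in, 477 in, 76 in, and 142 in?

For a pentagon, each side must be shorter than the sum of the others.
Here the longest side is 477, but the remaining 4 sides sum to only 439.

No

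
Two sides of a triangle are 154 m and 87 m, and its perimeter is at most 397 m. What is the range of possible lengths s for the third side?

Triangle inequality alone gives 67 < s < 241.
The perimeter condition gives s ≤ 397 − 154 − 87 = 156.
Intersecting the two: 67 < s ≤ 156.

67 < s ≤ 156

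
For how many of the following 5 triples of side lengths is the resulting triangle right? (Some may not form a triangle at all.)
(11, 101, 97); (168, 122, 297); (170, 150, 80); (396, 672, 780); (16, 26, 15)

(11,101,97): 11²+97² = 9530 < 10201 = 101² → obtuse
(168,122,297): 122+168 ≤ 297, not a triangle
(170,150,80): 80²+150² = 28900 = 170² → right
(396,672,780): 396²+672² = 608400 = 780² → right
(16,26,15): 15²+16² = 481 < 676 = 26² → obtuse
2 of the 5 are right.

2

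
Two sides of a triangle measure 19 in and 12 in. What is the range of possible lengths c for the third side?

7 < c < 31 (in)

By the triangle inequality, c must be less than 19 + 12 = 31 and greater than |19 − 12| = 7.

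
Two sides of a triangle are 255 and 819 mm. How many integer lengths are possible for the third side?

509

The third side lies in the open interval (564, 1074).
Integers from 565 to 1073 inclusive: 1073 − 565 + 1 = 509.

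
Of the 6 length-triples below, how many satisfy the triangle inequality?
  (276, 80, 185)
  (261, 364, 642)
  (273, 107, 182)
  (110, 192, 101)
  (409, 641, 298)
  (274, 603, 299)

(80,185,276): 80+185 ≤ 276 → not valid
(261,364,642): 261+364 ≤ 642 → not valid
(107,182,273): 107+182 > 273 → valid
(101,110,192): 101+110 > 192 → valid
(298,409,641): 298+409 > 641 → valid
(274,299,603): 274+299 ≤ 603 → not valid
3 of the 6 triples form a triangle.

3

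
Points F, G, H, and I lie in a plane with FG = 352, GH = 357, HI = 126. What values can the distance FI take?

The maximum is all hops collinear in one direction: 352 + 357 + 126 = 835.
The longest hop is 357; the others sum to 478. Since 357 ≤ 478, the path can fold back on itself completely, so the minimum distance is 0.

0 ≤ FI ≤ 835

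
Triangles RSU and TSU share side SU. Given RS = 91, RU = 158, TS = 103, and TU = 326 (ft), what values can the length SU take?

From triangle RSU: |91 − 158| < SU < 91 + 158, i.e. 67 < SU < 249.
From triangle TSU: 223 < SU < 429.
Both must hold, so SU lies in the intersection.

223 < SU < 249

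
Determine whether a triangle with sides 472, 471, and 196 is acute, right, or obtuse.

acute

Compare the square of the longest side to the sum of squares of the other two: 196² + 471² = 260257 > 222784 = 472².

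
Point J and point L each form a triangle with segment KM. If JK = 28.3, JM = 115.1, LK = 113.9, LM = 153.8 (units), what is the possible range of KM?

From triangle JKM: |28.3 − 115.1| < KM < 28.3 + 115.1, i.e. 86.8 < KM < 143.4.
From triangle LKM: 39.9 < KM < 267.7.
Both must hold, so KM lies in the intersection.

86.8 < KM < 143.4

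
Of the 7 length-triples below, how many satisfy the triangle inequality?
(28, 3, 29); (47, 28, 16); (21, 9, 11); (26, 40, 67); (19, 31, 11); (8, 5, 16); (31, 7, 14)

1

(3,28,29): 3+28 > 29 → valid
(16,28,47): 16+28 ≤ 47 → not valid
(9,11,21): 9+11 ≤ 21 → not valid
(26,40,67): 26+40 ≤ 67 → not valid
(11,19,31): 11+19 ≤ 31 → not valid
(5,8,16): 5+8 ≤ 16 → not valid
(7,14,31): 7+14 ≤ 31 → not valid
1 of the 7 triples forms a triangle.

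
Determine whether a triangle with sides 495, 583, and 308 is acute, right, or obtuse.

Compare the square of the longest side to the sum of squares of the other two: 308² + 495² = 339889 = 583².

right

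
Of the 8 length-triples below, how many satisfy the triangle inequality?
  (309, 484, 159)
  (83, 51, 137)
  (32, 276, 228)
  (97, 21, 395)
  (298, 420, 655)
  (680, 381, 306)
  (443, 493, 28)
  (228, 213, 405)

3

(159,309,484): 159+309 ≤ 484 → not valid
(51,83,137): 51+83 ≤ 137 → not valid
(32,228,276): 32+228 ≤ 276 → not valid
(21,97,395): 21+97 ≤ 395 → not valid
(298,420,655): 298+420 > 655 → valid
(306,381,680): 306+381 > 680 → valid
(28,443,493): 28+443 ≤ 493 → not valid
(213,228,405): 213+228 > 405 → valid
3 of the 8 triples form a triangle.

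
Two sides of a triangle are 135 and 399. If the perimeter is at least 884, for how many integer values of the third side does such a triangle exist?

Triangle inequality: 264 < x < 534. Perimeter ≥ 884 gives x ≥ 884 − 135 − 399 = 350.
So 350 ≤ x < 534; integers 350 through 533: 184 values.

184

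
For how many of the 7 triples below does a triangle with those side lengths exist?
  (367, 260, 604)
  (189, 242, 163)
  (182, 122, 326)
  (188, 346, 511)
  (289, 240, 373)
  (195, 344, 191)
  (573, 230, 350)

(260,367,604): 260+367 > 604 → valid
(163,189,242): 163+189 > 242 → valid
(122,182,326): 122+182 ≤ 326 → not valid
(188,346,511): 188+346 > 511 → valid
(240,289,373): 240+289 > 373 → valid
(191,195,344): 191+195 > 344 → valid
(230,350,573): 230+350 > 573 → valid
6 of the 7 triples form a triangle.

6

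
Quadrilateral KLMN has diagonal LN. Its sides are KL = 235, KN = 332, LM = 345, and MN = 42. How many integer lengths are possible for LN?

83

From triangle KLN: 97 < LN < 567.
From triangle MLN: 303 < LN < 387.
Intersection: 303 < LN < 387, so integers 304 through 386: 83 values.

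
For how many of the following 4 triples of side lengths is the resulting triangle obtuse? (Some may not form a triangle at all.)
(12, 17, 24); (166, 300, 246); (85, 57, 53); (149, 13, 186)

(12,17,24): 12²+17² = 433 < 576 = 24² → obtuse
(166,300,246): 166²+246² = 88072 < 90000 = 300² → obtuse
(85,57,53): 53²+57² = 6058 < 7225 = 85² → obtuse
(149,13,186): 13+149 ≤ 186, not a triangle
3 of the 4 are obtuse.

3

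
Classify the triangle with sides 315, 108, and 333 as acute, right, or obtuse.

right

Compare the square of the longest side to the sum of squares of the other two: 108² + 315² = 110889 = 333².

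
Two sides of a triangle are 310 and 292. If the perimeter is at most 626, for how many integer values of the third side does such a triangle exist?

Triangle inequality: 18 < x < 602. Perimeter ≤ 626 gives x ≤ 626 − 310 − 292 = 24.
So 18 < x ≤ 24; integers 19 through 24: 6 values.

6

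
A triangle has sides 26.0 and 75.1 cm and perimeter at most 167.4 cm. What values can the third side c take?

49.1 < c ≤ 66.3

Triangle inequality alone gives 49.1 < c < 101.1.
The perimeter condition gives c ≤ 167.4 − 26.0 − 75.1 = 66.3.
Intersecting the two: 49.1 < c ≤ 66.3.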